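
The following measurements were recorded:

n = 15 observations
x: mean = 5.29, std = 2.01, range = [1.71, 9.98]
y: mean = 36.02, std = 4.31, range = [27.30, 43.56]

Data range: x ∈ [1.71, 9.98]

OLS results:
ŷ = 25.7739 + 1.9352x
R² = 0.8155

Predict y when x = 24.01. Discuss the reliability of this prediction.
The equation gives ŷ = 72.2381; however x = 24.01 is 14.03 units above the observed range, so this extrapolated value should not be trusted.

Prediction calculation:
ŷ = 25.7739 + 1.9352 × 24.01
ŷ = 72.2381

Reliability:
- Data range: x ∈ [1.71, 9.98]
- Prediction point: x = 24.01 is 14.03 units above the observed range → this is EXTRAPOLATION, not interpolation

Why that matters here:
- There are no observations near this x to validate the fitted line there
- The linear relationship may not hold outside the observed range

The R² = 0.8155 only validates the fit within [1.71, 9.98]; treat ŷ = 72.2381 with caution.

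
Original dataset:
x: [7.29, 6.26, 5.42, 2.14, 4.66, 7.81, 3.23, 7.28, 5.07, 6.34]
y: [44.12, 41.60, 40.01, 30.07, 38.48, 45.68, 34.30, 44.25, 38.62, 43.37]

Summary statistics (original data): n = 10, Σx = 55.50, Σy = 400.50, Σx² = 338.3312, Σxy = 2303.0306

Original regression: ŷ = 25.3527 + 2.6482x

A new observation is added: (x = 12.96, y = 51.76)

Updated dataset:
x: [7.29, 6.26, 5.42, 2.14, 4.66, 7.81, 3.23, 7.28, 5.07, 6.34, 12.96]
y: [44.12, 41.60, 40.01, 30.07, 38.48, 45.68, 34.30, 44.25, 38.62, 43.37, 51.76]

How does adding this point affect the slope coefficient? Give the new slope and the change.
Adding the point moves β₁ from 2.6482 to 1.9837, i.e. it decreases by 0.6645 (-25.1%).

The new point has HIGH LEVERAGE: x = 12.96 is far from the original mean x̄ = 55.50/10 ≈ 5.55 (original range [2.14, 7.81]).

Step 1: Update the sums with the new point (n goes from 10 to 11)
Σx  = 55.50 + 12.96 = 68.46
Σy  = 400.50 + 51.76 = 452.26
Σx² = 338.3312 + 12.96² = 338.3312 + 167.9616 = 506.2928
Σxy = 2303.0306 + 12.96×51.76 = 2303.0306 + 670.8096 = 2973.8402

Step 2: Recompute the slope with b₁ = (nΣxy − ΣxΣy) / (nΣx² − (Σx)²)
Numerator   = 11×2973.8402 − 68.46×452.26 = 32712.2422 − 30961.7196 = 1750.5226
Denominator = 11×506.2928 − 68.46² = 5569.2208 − 4686.7716 = 882.4492
b₁(new) = 1750.5226 / 882.4492 = 1.9837

(Same formula on the original sums: (10×2303.0306 − 55.50×400.50) / (10×338.3312 − 55.50²) = 802.5560 / 303.0620 = 2.6482, matching the given fit.)

Step 3: Change in slope
Δβ₁ = 1.9837 − 2.6482 = -0.6645
Relative change = -0.6645 / 2.6482 × 100% = -25.1%
→ the slope decreases when the point is added.

Because the point sits below the extension of the original line at a high-leverage x, it tilts the fit down.
In practice: examine leverage (hᵢ) and Cook's distance rather than deleting it automatically; investigate whether it comes from the same population as the rest of the sample.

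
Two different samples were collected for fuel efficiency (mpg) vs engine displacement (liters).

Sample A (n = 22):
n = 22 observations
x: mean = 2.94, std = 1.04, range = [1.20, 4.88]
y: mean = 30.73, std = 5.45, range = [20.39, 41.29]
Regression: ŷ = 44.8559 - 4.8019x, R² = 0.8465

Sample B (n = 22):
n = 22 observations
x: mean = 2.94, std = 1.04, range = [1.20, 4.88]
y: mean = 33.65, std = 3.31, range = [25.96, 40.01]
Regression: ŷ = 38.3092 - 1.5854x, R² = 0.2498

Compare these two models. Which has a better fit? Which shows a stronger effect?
Model A has the better fit (R² = 0.8465 vs 0.2498). Model A shows the stronger effect (|β₁| = 4.8019 vs 1.5854).

Model Comparison:

Fit — compare R²:
- Model A: R² = 0.8465 → 84.65% of variance in fuel efficiency explained
- Model B: R² = 0.2498 → 24.98% of variance in fuel efficiency explained
- 0.8465 > 0.2498 → Model A has the better fit

Strength of effect — compare |β₁|:
- Model A: β₁ = -4.8019 → predicted fuel efficiency falls 4.8019 mpg per additional liter of engine displacement
- Model B: β₁ = -1.5854 → predicted fuel efficiency falls 1.5854 mpg per additional liter of engine displacement
- |-4.8019| > |-1.5854| → Model A shows the stronger marginal effect

Notes:
- R² measures how tightly points cluster around the line; β₁ measures how steep the line is — they answer different questions.
- The two samples could reflect different populations, time periods, or measurement quality.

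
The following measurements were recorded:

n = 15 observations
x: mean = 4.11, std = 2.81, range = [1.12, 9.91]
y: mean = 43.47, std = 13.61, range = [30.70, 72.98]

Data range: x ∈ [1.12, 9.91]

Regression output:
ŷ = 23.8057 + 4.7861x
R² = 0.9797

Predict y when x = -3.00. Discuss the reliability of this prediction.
ŷ = 9.4474, but this is extrapolation (below the data range [1.12, 9.91]) and may be unreliable.

Prediction calculation:
ŷ = 23.8057 + 4.7861 × (-3.00)
ŷ = 9.4474

Reliability:
- Data range: x ∈ [1.12, 9.91]
- Prediction point: x = -3.00 is 4.12 units below the observed range → this is EXTRAPOLATION, not interpolation

Why that matters here:
- Real relationships often flatten, saturate, or turn nonlinear at extremes
- The standard error of prediction grows with (x − x̄)², and x = -3.00 is far from x̄ = 4.11
- There are no observations near this x to validate the fitted line there

Report the number if required, but flag clearly that it is an extrapolation.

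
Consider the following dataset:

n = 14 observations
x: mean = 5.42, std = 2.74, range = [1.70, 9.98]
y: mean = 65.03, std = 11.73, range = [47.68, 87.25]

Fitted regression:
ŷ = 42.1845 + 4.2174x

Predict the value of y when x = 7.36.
ŷ = 73.2246

Plug x = 7.36 into the fitted line:

ŷ = 42.1845 + 4.2174 × 7.36
ŷ = 42.1845 + 31.0401
ŷ = 73.2246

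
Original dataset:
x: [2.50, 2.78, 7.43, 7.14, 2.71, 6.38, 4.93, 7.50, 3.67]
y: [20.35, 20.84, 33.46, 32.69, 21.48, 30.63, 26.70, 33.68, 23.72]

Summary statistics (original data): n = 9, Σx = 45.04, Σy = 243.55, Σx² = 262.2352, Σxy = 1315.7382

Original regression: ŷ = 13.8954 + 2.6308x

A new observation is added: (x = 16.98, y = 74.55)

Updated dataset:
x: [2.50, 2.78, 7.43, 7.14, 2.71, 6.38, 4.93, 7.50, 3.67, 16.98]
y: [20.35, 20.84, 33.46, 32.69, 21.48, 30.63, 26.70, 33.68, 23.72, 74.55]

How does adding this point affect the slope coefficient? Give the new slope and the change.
The slope changes from 2.6308 to 3.6692 (change of +1.0384, or +39.5%).

The new point has HIGH LEVERAGE: x = 16.98 is far from the original mean x̄ = 45.04/9 ≈ 5.00 (original range [2.50, 7.50]).

Step 1: Update the sums with the new point (n goes from 9 to 10)
Σx  = 45.04 + 16.98 = 62.02
Σy  = 243.55 + 74.55 = 318.10
Σx² = 262.2352 + 16.98² = 262.2352 + 288.3204 = 550.5556
Σxy = 1315.7382 + 16.98×74.55 = 1315.7382 + 1265.8590 = 2581.5972

Step 2: Recompute the slope with b₁ = (nΣxy − ΣxΣy) / (nΣx² − (Σx)²)
Numerator   = 10×2581.5972 − 62.02×318.10 = 25815.9720 − 19728.5620 = 6087.4100
Denominator = 10×550.5556 − 62.02² = 5505.5560 − 3846.4804 = 1659.0756
b₁(new) = 6087.4100 / 1659.0756 = 3.6692

(Same formula on the original sums: (9×1315.7382 − 45.04×243.55) / (9×262.2352 − 45.04²) = 872.1518 / 331.5152 = 2.6308, matching the given fit.)

Step 3: Change in slope
Δβ₁ = 3.6692 − 2.6308 = +1.0384
Relative change = +1.0384 / 2.6308 × 100% = +39.5%
→ the slope increases when the point is added.

A high-leverage point only changes the slope if it is off the original line; here y = 74.55 is above the original trend, so the slope increases.
In practice: investigate whether it comes from the same population as the rest of the sample.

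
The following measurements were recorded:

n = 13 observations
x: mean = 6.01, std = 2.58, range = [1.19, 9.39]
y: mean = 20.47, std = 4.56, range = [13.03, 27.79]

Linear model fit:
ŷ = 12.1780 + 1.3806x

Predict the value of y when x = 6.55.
ŷ = 21.2209

Plug x = 6.55 into the fitted line:

ŷ = 12.1780 + 1.3806 × 6.55
ŷ = 12.1780 + 9.0429
ŷ = 21.2209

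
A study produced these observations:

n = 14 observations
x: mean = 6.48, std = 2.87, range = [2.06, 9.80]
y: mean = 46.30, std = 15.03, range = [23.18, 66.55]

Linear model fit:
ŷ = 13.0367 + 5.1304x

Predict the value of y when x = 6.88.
ŷ = 48.3339

Plug x = 6.88 into the fitted line:

ŷ = 13.0367 + 5.1304 × 6.88
ŷ = 13.0367 + 35.2972
ŷ = 48.3339

This is a point prediction; actual observations scatter around it by roughly the residual standard deviation.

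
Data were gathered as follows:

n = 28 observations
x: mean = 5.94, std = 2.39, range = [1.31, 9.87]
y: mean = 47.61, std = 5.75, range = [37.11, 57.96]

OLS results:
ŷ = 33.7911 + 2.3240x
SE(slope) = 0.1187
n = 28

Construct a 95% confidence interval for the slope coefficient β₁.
The 95% CI for β₁ is (2.0800, 2.5680)

Confidence interval for the slope:

The 95% CI for β₁ is: β̂₁ ± t*(α/2, n-2) × SE(β̂₁)

Step 1: Find critical t-value
- Confidence level = 0.95
- Degrees of freedom = n - 2 = 28 - 2 = 26
- t*(α/2, 26) = 2.0555

Step 2: Calculate margin of error
Margin = 2.0555 × 0.1187 = 0.2440

Step 3: Construct interval
CI = 2.3240 ± 0.2440
CI = (2.0800, 2.5680)

Interpretation: each one-unit increase in x is associated with a change in mean y of between 2.0800 and 2.5680, with 95% confidence.
Both endpoints are positive, so the data support a genuinely positive slope at this confidence level.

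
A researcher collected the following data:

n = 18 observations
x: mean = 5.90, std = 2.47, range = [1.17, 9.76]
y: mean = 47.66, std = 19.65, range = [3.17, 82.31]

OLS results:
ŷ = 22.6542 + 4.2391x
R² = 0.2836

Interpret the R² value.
The model explains 28.36% of the variance in y (R² = 0.2836), leaving 71.64% unexplained; the fit is weak.

R² (coefficient of determination) measures the proportion of variance in y explained by the regression model.

Here R² = 0.2836:
- Explained: 28.36% of the variation in y
- Unexplained (residual): 100% − 28.36% = 71.64%
- Rule of thumb (below 0.3 weak; 0.3 to below 0.7 moderate; 0.7 and above strong) → weak

Equivalently, for simple linear regression R² = r², so |r| = √0.2836 ≈ 0.5325.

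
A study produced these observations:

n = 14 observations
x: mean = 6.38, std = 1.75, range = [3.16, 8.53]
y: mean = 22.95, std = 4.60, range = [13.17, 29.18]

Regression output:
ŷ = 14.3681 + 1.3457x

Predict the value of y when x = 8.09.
ŷ = 25.2548

x = 8.09 lies inside the observed range [3.16, 8.53], so the fitted equation applies directly:

ŷ = 14.3681 + 1.3457 × 8.09
ŷ = 14.3681 + 10.8867
ŷ = 25.2548

This is the fitted mean response at that x — an individual observation would come with a wider prediction interval.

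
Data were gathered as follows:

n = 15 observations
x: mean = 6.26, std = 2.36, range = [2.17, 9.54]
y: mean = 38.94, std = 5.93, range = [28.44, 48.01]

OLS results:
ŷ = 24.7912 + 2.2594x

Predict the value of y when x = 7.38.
ŷ = 41.4656

To predict y for x = 7.38, substitute into the regression equation:

ŷ = 24.7912 + 2.2594 × 7.38
ŷ = 24.7912 + 16.6744
ŷ = 41.4656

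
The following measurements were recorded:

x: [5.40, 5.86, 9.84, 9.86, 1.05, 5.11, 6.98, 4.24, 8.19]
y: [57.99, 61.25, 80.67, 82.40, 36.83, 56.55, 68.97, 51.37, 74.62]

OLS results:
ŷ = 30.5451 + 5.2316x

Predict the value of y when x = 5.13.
ŷ = 57.3832

x = 5.13 lies inside the observed range [1.05, 9.86], so the fitted equation applies directly:

ŷ = 30.5451 + 5.2316 × 5.13
ŷ = 30.5451 + 26.8381
ŷ = 57.3832

This is the fitted mean response at that x — an individual observation would come with a wider prediction interval.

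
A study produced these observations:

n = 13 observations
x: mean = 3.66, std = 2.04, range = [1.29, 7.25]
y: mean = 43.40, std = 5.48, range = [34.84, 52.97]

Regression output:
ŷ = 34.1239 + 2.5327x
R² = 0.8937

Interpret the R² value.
About 89.37% of the variability in y is accounted for by the regression on x (R² = 0.8937) — a strong linear fit.

The coefficient of determination R² is the fraction of the total variation in y that the fitted line accounts for.

Here R² = 0.8937:
- Explained: 89.37% of the variation in y
- Unexplained (residual): 100% − 89.37% = 10.63%
- Rule of thumb (below 0.3 weak; 0.3 to below 0.7 moderate; 0.7 and above strong) → strong

Note: R² says nothing about causation, and a high R² does not by itself mean the linear form is appropriate — check the residuals.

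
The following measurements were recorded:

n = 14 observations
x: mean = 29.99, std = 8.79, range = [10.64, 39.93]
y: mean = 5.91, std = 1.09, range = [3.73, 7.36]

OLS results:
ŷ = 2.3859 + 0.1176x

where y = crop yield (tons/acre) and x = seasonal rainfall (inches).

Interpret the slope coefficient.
For each additional inch of rainfall, predicted crop yield increases by approximately 0.1176 tons/acre.

β₁ = 0.1176 is the change in predicted crop yield (tons/acre) per additional inch of rainfall.

Interpretation:
- Rainfall up by 1 inch → predicted crop yield increases by 0.1176 tons/acre
- The effect is assumed constant over the observed range of x (linearity)

The intercept β₀ = 2.3859 is the predicted crop yield when rainfall = 0; since the smallest observed x is 10.64, this is an extrapolation and mainly anchors the line.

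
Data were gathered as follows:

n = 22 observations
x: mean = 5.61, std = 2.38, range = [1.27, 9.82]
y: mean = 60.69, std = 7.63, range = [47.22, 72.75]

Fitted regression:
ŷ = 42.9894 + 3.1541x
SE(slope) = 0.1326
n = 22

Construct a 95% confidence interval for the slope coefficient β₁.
The 95% CI for β₁ is (2.8775, 3.4307)

Confidence interval for the slope:

The 95% CI for β₁ is: β̂₁ ± t*(α/2, n-2) × SE(β̂₁)

Step 1: Find critical t-value
- Confidence level = 0.95
- Degrees of freedom = n - 2 = 22 - 2 = 20
- t*(α/2, 20) = 2.0860

Step 2: Calculate margin of error
Margin = 2.0860 × 0.1326 = 0.2766

Step 3: Construct interval
CI = 3.1541 ± 0.2766
CI = (2.8775, 3.4307)

Interpretation: We are 95% confident that the true slope β₁ lies between 2.8775 and 3.4307.
Since 0 is outside the interval, a two-sided test at α = 0.05 would reject H₀: β₁ = 0.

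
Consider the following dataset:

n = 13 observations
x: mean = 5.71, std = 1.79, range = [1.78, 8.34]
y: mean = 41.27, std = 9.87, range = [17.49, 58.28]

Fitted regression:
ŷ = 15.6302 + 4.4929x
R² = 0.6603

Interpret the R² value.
R² = 0.6603 means 66.03% of the variation in y is explained by the linear relationship with x. This indicates a moderate fit.

The coefficient of determination R² is the fraction of the total variation in y that the fitted line accounts for.

Here R² = 0.6603:
- Explained: 66.03% of the variation in y
- Unexplained (residual): 100% − 66.03% = 33.97%
- Rule of thumb (below 0.3 weak; 0.3 to below 0.7 moderate; 0.7 and above strong) → moderate

Calculation: R² = 1 − (SS_res / SS_tot), where SS_res is the sum of squared residuals and SS_tot the total sum of squares.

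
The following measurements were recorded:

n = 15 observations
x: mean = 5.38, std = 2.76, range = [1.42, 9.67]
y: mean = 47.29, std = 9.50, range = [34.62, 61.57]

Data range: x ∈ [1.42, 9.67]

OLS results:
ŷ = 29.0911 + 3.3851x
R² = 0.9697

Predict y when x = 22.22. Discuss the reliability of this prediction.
ŷ = 104.3080 (extrapolation — x = 22.22 lies outside [1.42, 9.67], so reliability is low).

Prediction calculation:
ŷ = 29.0911 + 3.3851 × 22.22
ŷ = 104.3080

Reliability:
- Data range: x ∈ [1.42, 9.67]
- Prediction point: x = 22.22 is 12.55 units above the observed range → this is EXTRAPOLATION, not interpolation

Why that matters here:
- The linear relationship may not hold outside the observed range
- Real relationships often flatten, saturate, or turn nonlinear at extremes
- The standard error of prediction grows with (x − x̄)², and x = 22.22 is far from x̄ = 5.38

Report the number if required, but flag clearly that it is an extrapolation.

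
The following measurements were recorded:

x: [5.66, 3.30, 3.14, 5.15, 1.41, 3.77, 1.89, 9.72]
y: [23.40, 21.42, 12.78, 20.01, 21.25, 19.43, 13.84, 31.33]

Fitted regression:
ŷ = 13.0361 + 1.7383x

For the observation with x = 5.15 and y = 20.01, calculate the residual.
Residual = -1.9783

The residual is the difference between the actual value and the predicted value:

Residual = y - ŷ

Step 1: Calculate predicted value
ŷ = 13.0361 + 1.7383 × 5.15
ŷ = 21.9883

Step 2: Calculate residual
Residual = 20.01 - 21.9883
Residual = -1.9783

Interpretation: the model overestimates the actual value by 1.9783 at this point (negative residual → observation lies below the fitted line).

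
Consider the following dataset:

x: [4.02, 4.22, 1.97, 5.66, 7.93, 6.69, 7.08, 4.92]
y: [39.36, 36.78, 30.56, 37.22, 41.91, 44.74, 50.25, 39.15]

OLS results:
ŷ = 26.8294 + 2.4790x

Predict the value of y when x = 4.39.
ŷ = 37.7122

To predict y for x = 4.39, substitute into the regression equation:

ŷ = 26.8294 + 2.4790 × 4.39
ŷ = 26.8294 + 10.8828
ŷ = 37.7122

This is a point prediction; actual observations scatter around it by roughly the residual standard deviation.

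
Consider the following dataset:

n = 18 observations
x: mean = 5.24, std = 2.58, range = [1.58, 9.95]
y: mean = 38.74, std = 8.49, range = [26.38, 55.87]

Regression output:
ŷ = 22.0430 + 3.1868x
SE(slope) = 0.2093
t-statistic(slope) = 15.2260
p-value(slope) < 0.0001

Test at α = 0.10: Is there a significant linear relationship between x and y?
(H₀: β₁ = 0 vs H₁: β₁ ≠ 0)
Reject H₀: p-value < 0.0001 < α = 0.10. The linear relationship is significant at the 10% level.

Hypothesis test for the slope coefficient:

H₀: β₁ = 0 (no linear relationship)
H₁: β₁ ≠ 0 (linear relationship exists)

Test statistic: t = β̂₁ / SE(β̂₁) = 3.1868 / 0.2093 = 15.2260

With df = 16, the two-sided p-value for |t| = 15.2260 is <0.0001.

Decision rule: reject H₀ if p-value < α.
p-value < 0.0001 < α = 0.10 → reject H₀.

At α = 0.10 the data do provide convincing evidence of a nonzero slope.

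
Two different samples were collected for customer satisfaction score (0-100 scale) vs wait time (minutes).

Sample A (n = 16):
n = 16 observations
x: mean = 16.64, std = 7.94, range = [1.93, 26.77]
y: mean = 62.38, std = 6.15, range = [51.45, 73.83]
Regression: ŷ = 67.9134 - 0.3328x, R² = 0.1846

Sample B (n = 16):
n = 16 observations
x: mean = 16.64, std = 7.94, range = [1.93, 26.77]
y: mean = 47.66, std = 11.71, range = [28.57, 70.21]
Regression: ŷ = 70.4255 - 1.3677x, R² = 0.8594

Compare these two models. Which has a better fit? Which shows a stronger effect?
Model B has the better fit (R² = 0.8594 vs 0.1846). Model B shows the stronger effect (|β₁| = 1.3677 vs 0.3328).

Model Comparison:

Fit — compare R²:
- Model A: R² = 0.1846 → 18.46% of variance in satisfaction score explained
- Model B: R² = 0.8594 → 85.94% of variance in satisfaction score explained
- 0.8594 > 0.1846 → Model B has the better fit

Effect size (slope magnitude):
- Model A: β₁ = -0.3328 → predicted satisfaction score falls 0.3328 points per additional minute of wait time
- Model B: β₁ = -1.3677 → predicted satisfaction score falls 1.3677 points per additional minute of wait time
- |-0.3328| < |-1.3677| → Model B shows the stronger marginal effect

Note: A steeper slope doesn't make a better model if the scatter around the line is large.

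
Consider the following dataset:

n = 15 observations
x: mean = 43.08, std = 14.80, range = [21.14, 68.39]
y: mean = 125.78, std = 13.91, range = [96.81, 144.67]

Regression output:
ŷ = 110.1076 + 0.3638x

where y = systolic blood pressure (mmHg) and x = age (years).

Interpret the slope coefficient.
On average, blood pressure is about 0.3638 mmHg higher for every extra year of age.

The slope coefficient β₁ = 0.3638 represents the marginal effect of age on blood pressure.

Interpretation:
- Age up by 1 year → predicted blood pressure increases by 0.3638 mmHg
- This is a linear approximation: the same per-unit change is assumed across the whole observed x range
- The sign (+) gives the direction; the magnitude 0.3638 gives the size of the effect per year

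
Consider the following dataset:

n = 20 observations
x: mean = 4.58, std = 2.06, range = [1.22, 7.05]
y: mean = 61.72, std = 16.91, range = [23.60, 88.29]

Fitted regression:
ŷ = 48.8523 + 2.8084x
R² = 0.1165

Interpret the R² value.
About 11.65% of the variability in y is accounted for by the regression on x (R² = 0.1165) — a weak linear fit.

R² = 1 − SS_res/SS_tot compares the residual scatter to the total scatter of y about its mean.

Here R² = 0.1165:
- Explained: 11.65% of the variation in y
- Unexplained (residual): 100% − 11.65% = 88.35%
- Rule of thumb (below 0.3 weak; 0.3 to below 0.7 moderate; 0.7 and above strong) → weak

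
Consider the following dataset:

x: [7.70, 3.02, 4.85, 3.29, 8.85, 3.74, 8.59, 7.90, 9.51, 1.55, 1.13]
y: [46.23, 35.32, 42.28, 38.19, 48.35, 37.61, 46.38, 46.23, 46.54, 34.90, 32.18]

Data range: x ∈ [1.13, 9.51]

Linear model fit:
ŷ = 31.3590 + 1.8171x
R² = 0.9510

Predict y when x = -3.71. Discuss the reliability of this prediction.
The equation gives ŷ = 24.6176; however x = -3.71 is 4.84 units below the observed range, so this extrapolated value should not be trusted.

Prediction calculation:
ŷ = 31.3590 + 1.8171 × (-3.71)
ŷ = 24.6176

Reliability:
- Data range: x ∈ [1.13, 9.51]
- Prediction point: x = -3.71 is 4.84 units below the observed range → this is EXTRAPOLATION, not interpolation

Why that matters here:
- There are no observations near this x to validate the fitted line there
- The linear relationship may not hold outside the observed range

A defensible statement: 'if the linear trend continued to x = -3.71, y would be about 24.6176' — the premise is untested.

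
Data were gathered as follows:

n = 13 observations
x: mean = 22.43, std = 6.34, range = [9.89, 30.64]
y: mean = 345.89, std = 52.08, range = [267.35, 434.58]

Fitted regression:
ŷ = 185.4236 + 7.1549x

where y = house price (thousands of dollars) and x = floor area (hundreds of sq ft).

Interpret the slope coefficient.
An increase of one hundred sq ft in floor area is associated with a 7.1549 thousand dollars increase in predicted house price.

The slope coefficient β₁ = 7.1549 represents the marginal effect of floor area on house price.

Interpretation:
- Floor area up by 1 hundred sq ft → predicted house price increases by 7.1549 thousand dollars
- This is a linear approximation: the same per-unit change is assumed across the whole observed x range
- The slope describes association in these data, not necessarily a causal effect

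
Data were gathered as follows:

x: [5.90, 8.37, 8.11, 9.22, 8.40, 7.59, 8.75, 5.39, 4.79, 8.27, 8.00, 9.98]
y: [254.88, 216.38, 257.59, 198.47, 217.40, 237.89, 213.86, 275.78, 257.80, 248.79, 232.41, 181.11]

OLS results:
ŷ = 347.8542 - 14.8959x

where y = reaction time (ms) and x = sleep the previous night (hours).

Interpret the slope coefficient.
On average, reaction time is about 14.8959 ms lower for every extra hour of sleep.

The slope β₁ = -14.8959 gives the rate at which the fitted reaction time changes with sleep.

Interpretation:
- Sleep up by 1 hour → predicted reaction time decreases by 14.8959 ms
- The effect is assumed constant over the observed range of x (linearity)
- The slope describes association in these data, not necessarily a causal effect

The intercept β₀ = 347.8542 is the predicted reaction time when sleep = 0; since the smallest observed x is 4.79, this is an extrapolation and mainly anchors the line.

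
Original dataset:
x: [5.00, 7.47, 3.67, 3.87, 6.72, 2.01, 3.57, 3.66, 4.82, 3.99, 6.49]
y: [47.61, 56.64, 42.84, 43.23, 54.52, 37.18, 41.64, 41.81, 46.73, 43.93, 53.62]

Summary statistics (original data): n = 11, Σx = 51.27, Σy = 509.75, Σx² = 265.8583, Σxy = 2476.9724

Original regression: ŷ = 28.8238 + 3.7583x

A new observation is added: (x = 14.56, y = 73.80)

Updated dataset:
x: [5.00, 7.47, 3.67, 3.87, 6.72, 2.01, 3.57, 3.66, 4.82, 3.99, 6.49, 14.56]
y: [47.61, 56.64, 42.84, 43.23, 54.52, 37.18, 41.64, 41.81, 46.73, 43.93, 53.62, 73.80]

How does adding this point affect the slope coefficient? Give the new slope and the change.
The slope changes from 3.7583 to 3.0007 (change of -0.7576, or -20.2%).

x = 14.56 lies well outside the original x-range [2.01, 7.47] (x̄ ≈ 4.66), so this observation has high leverage and can move the slope substantially.

Step 1: Update the sums with the new point (n goes from 11 to 12)
Σx  = 51.27 + 14.56 = 65.83
Σy  = 509.75 + 73.80 = 583.55
Σx² = 265.8583 + 14.56² = 265.8583 + 211.9936 = 477.8519
Σxy = 2476.9724 + 14.56×73.80 = 2476.9724 + 1074.5280 = 3551.5004

Step 2: Recompute the slope with b₁ = (nΣxy − ΣxΣy) / (nΣx² − (Σx)²)
Numerator   = 12×3551.5004 − 65.83×583.55 = 42618.0048 − 38415.0965 = 4202.9083
Denominator = 12×477.8519 − 65.83² = 5734.2228 − 4333.5889 = 1400.6339
b₁(new) = 4202.9083 / 1400.6339 = 3.0007

(Same formula on the original sums: (11×2476.9724 − 51.27×509.75) / (11×265.8583 − 51.27²) = 1111.8139 / 295.8284 = 3.7583, matching the given fit.)

Step 3: Change in slope
Δβ₁ = 3.0007 − 3.7583 = -0.7576
Relative change = -0.7576 / 3.7583 × 100% = -20.2%
→ the slope decreases when the point is added.

A high-leverage point only changes the slope if it is off the original line; here y = 73.80 is below the original trend, so the slope decreases.
In practice: investigate whether it comes from the same population as the rest of the sample.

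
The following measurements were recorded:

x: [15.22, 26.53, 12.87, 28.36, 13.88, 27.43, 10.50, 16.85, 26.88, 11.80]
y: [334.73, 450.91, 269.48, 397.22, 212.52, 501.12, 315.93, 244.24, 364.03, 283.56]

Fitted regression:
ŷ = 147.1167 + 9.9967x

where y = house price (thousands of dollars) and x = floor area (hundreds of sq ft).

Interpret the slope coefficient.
On average, house price is about 9.9967 thousand dollars higher for every extra hundred sq ft of floor area.

The slope β₁ = 9.9967 gives the rate at which the fitted house price changes with floor area.

Interpretation:
- Floor area up by 1 hundred sq ft → predicted house price increases by 9.9967 thousand dollars
- This is a linear approximation: the same per-unit change is assumed across the whole observed x range

The intercept β₀ = 147.1167 is the predicted house price when floor area = 0; since the smallest observed x is 10.50, this is an extrapolation and mainly anchors the line.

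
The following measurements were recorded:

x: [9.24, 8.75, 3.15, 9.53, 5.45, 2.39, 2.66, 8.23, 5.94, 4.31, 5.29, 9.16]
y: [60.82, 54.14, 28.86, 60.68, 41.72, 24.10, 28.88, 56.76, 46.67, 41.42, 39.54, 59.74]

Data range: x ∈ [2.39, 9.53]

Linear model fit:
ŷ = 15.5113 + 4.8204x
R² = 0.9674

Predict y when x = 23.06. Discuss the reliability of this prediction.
ŷ = 126.6697, but this is extrapolation (above the data range [2.39, 9.53]) and may be unreliable.

Prediction calculation:
ŷ = 15.5113 + 4.8204 × 23.06
ŷ = 126.6697

Reliability:
- Data range: x ∈ [2.39, 9.53]
- Prediction point: x = 23.06 is 13.53 units above the observed range → this is EXTRAPOLATION, not interpolation

Why that matters here:
- R² describes fit only over the sampled x values; it says nothing about behaviour beyond them
- The linear relationship may not hold outside the observed range

The R² = 0.9674 only validates the fit within [2.39, 9.53]; treat ŷ = 126.6697 with caution.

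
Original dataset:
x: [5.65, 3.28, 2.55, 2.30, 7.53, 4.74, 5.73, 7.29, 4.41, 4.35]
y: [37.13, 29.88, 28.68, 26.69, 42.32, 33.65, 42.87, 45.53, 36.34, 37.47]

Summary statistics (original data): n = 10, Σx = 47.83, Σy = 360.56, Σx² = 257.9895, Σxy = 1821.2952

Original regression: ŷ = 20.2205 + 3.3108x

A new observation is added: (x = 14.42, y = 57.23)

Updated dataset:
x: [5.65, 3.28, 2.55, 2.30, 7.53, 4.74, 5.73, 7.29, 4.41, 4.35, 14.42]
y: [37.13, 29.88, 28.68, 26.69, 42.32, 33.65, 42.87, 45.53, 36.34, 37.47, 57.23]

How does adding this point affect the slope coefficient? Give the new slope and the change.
The slope changes from 3.3108 to 2.4835 (change of -0.8273, or -25.0%).

x = 14.42 lies well outside the original x-range [2.30, 7.53] (x̄ ≈ 4.78), so this observation has high leverage and can move the slope substantially.

Step 1: Update the sums with the new point (n goes from 10 to 11)
Σx  = 47.83 + 14.42 = 62.25
Σy  = 360.56 + 57.23 = 417.79
Σx² = 257.9895 + 14.42² = 257.9895 + 207.9364 = 465.9259
Σxy = 1821.2952 + 14.42×57.23 = 1821.2952 + 825.2566 = 2646.5518

Step 2: Recompute the slope with b₁ = (nΣxy − ΣxΣy) / (nΣx² − (Σx)²)
Numerator   = 11×2646.5518 − 62.25×417.79 = 29112.0698 − 26007.4275 = 3104.6423
Denominator = 11×465.9259 − 62.25² = 5125.1849 − 3875.0625 = 1250.1224
b₁(new) = 3104.6423 / 1250.1224 = 2.4835

(Same formula on the original sums: (10×1821.2952 − 47.83×360.56) / (10×257.9895 − 47.83²) = 967.3672 / 292.1861 = 3.3108, matching the given fit.)

Step 3: Change in slope
Δβ₁ = 2.4835 − 3.3108 = -0.8273
Relative change = -0.8273 / 3.3108 × 100% = -25.0%
→ the slope decreases when the point is added.

Because the point sits below the extension of the original line at a high-leverage x, it tilts the fit down.
In practice: refit with and without it and report both if conclusions differ.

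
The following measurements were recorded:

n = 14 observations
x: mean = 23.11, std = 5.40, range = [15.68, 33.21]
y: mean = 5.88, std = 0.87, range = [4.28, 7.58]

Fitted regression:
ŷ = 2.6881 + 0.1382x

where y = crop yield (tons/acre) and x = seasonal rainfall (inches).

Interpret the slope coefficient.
On average, crop yield is about 0.1382 tons/acre higher for every extra inch of rainfall.

β₁ = 0.1382 is the change in predicted crop yield (tons/acre) per additional inch of rainfall.

Interpretation:
- Rainfall up by 1 inch → predicted crop yield increases by 0.1382 tons/acre
- This is a linear approximation: the same per-unit change is assumed across the whole observed x range

The intercept β₀ = 2.6881 is the predicted crop yield when rainfall = 0; since the smallest observed x is 15.68, this is an extrapolation and mainly anchors the line.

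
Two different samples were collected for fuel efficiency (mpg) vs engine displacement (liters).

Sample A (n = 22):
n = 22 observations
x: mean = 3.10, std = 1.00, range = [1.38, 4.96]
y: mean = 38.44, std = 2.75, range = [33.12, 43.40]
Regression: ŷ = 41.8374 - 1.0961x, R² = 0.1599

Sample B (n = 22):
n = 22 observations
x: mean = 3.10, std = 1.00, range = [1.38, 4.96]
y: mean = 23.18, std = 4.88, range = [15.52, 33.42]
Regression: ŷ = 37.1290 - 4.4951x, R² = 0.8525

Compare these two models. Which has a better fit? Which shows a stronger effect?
Model B has the better fit (R² = 0.8525 vs 0.1599). Model B shows the stronger effect (|β₁| = 4.4951 vs 1.0961).

Model Comparison:

Goodness of fit (R²):
- Model A: R² = 0.1599 → 15.99% of variance in fuel efficiency explained
- Model B: R² = 0.8525 → 85.25% of variance in fuel efficiency explained
- 0.8525 > 0.1599 → Model B has the better fit

Strength of effect — compare |β₁|:
- Model A: β₁ = -1.0961 → predicted fuel efficiency falls 1.0961 mpg per additional liter of engine displacement
- Model B: β₁ = -4.4951 → predicted fuel efficiency falls 4.4951 mpg per additional liter of engine displacement
- |-1.0961| < |-4.4951| → Model B shows the stronger marginal effect

Note: A better fit (higher R²) doesn't necessarily mean a more important relationship.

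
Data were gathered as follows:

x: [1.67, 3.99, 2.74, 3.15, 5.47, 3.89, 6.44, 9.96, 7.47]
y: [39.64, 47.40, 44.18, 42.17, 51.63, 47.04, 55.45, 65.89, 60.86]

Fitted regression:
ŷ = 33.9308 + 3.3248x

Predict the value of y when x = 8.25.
ŷ = 61.3604

x = 8.25 lies inside the observed range [1.67, 9.96], so the fitted equation applies directly:

ŷ = 33.9308 + 3.3248 × 8.25
ŷ = 33.9308 + 27.4296
ŷ = 61.3604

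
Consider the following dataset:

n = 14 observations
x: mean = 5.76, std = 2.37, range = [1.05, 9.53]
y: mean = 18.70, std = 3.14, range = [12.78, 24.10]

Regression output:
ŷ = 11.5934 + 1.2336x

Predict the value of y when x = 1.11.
ŷ = 12.9627

Plug x = 1.11 into the fitted line:

ŷ = 11.5934 + 1.2336 × 1.11
ŷ = 11.5934 + 1.3693
ŷ = 12.9627

This is a point prediction; actual observations scatter around it by roughly the residual standard deviation.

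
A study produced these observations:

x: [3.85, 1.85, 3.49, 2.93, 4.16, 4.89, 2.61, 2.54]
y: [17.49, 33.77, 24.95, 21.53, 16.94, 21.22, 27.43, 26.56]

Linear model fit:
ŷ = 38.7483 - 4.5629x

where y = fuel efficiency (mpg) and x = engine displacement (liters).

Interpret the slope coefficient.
For each additional liter of engine displacement, predicted fuel efficiency decreases by approximately 4.5629 mpg.

The slope β₁ = -4.5629 gives the rate at which the fitted fuel efficiency changes with engine displacement.

Interpretation:
- Engine displacement up by 1 liter → predicted fuel efficiency decreases by 4.5629 mpg
- This is a linear approximation: the same per-unit change is assumed across the whole observed x range
- The sign (−) gives the direction; the magnitude 4.5629 gives the size of the effect per liter

(β₀ = 38.7483 is the fitted value at x = 0 and is not part of the slope interpretation.)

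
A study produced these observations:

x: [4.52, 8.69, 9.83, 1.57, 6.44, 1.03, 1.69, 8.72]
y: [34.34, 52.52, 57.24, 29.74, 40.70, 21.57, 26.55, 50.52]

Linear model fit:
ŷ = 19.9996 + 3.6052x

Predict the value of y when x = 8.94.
ŷ = 52.2301

Plug x = 8.94 into the fitted line:

ŷ = 19.9996 + 3.6052 × 8.94
ŷ = 19.9996 + 32.2305
ŷ = 52.2301

This is a point prediction; actual observations scatter around it by roughly the residual standard deviation.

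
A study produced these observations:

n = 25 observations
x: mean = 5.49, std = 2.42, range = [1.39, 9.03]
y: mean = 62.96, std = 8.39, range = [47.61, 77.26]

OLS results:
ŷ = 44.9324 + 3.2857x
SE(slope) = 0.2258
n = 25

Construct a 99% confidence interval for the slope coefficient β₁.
The 99% CI for β₁ is (2.6518, 3.9196)

Confidence interval for the slope:

The 99% CI for β₁ is: β̂₁ ± t*(α/2, n-2) × SE(β̂₁)

Step 1: Find critical t-value
- Confidence level = 0.99
- Degrees of freedom = n - 2 = 25 - 2 = 23
- t*(α/2, 23) = 2.8073

Step 2: Calculate margin of error
Margin = 2.8073 × 0.2258 = 0.6339

Step 3: Construct interval
CI = 3.2857 ± 0.6339
CI = (2.6518, 3.9196)

Interpretation: We are 99% confident that the true slope β₁ lies between 2.6518 and 3.9196.
The interval does not include 0, suggesting a significant linear relationship.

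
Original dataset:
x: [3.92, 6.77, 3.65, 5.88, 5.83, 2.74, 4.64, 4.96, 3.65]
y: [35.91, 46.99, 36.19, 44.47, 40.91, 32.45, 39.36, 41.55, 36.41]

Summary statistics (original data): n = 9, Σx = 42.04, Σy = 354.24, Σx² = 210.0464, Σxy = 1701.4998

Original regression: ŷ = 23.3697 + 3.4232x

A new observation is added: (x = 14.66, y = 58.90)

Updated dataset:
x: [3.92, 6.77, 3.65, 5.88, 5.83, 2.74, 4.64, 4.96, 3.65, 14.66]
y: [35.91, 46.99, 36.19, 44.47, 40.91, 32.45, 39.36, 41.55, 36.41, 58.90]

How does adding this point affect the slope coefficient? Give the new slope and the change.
The slope changes from 3.4232 to 2.1500 (change of -1.2732, or -37.2%).

x = 14.66 lies well outside the original x-range [2.74, 6.77] (x̄ ≈ 4.67), so this observation has high leverage and can move the slope substantially.

Step 1: Update the sums with the new point (n goes from 9 to 10)
Σx  = 42.04 + 14.66 = 56.70
Σy  = 354.24 + 58.90 = 413.14
Σx² = 210.0464 + 14.66² = 210.0464 + 214.9156 = 424.9620
Σxy = 1701.4998 + 14.66×58.90 = 1701.4998 + 863.4740 = 2564.9738

Step 2: Recompute the slope with b₁ = (nΣxy − ΣxΣy) / (nΣx² − (Σx)²)
Numerator   = 10×2564.9738 − 56.70×413.14 = 25649.7380 − 23425.0380 = 2224.7000
Denominator = 10×424.9620 − 56.70² = 4249.6200 − 3214.8900 = 1034.7300
b₁(new) = 2224.7000 / 1034.7300 = 2.1500

(Same formula on the original sums: (9×1701.4998 − 42.04×354.24) / (9×210.0464 − 42.04²) = 421.2486 / 123.0560 = 3.4232, matching the given fit.)

Step 3: Change in slope
Δβ₁ = 2.1500 − 3.4232 = -1.2732
Relative change = -1.2732 / 3.4232 × 100% = -37.2%
→ the slope decreases when the point is added.

Because the point sits below the extension of the original line at a high-leverage x, it tilts the fit down.
In practice: refit with and without it and report both if conclusions differ.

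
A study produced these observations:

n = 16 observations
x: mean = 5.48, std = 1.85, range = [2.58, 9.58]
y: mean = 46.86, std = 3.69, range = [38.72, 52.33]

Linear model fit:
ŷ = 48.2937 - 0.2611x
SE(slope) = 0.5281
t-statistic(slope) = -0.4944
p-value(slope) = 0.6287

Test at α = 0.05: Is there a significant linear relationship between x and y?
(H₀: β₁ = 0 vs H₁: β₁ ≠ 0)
Fail to reject H₀: p-value = 0.6287 ≥ α = 0.05. The linear relationship is not significant at the 5% level.

Hypothesis test for the slope coefficient:

H₀: β₁ = 0 (no linear relationship)
H₁: β₁ ≠ 0 (linear relationship exists)

Test statistic: t = β̂₁ / SE(β̂₁) = -0.2611 / 0.5281 = -0.4944

The p-value (0.6287) is the probability, under H₀, of a t-statistic at least as extreme as |t| = 0.4944 (two-sided, df = n − 2 = 14).

Decision rule: reject H₀ if p-value < α.
p-value = 0.6287 ≥ α = 0.05 → fail to reject H₀.

Conclusion: the linear association between x and y is not significant at the 5% level.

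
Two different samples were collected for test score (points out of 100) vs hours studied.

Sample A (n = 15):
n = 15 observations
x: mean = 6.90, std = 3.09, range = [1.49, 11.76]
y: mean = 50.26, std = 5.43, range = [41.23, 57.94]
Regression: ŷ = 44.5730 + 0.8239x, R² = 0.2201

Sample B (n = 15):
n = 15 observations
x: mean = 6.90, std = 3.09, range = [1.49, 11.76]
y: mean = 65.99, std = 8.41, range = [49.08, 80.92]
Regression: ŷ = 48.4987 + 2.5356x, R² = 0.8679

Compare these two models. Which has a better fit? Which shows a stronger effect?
Model B has the better fit (R² = 0.8679 vs 0.2201). Model B shows the stronger effect (|β₁| = 2.5356 vs 0.8239).

Model Comparison:

Goodness of fit (R²):
- Model A: R² = 0.2201 → 22.01% of variance in test score explained
- Model B: R² = 0.8679 → 86.79% of variance in test score explained
- 0.8679 > 0.2201 → Model B has the better fit

Which has the larger per-hour effect? (|β₁|)
- Model A: β₁ = 0.8239 → predicted test score rises 0.8239 points per additional hour of study time
- Model B: β₁ = 2.5356 → predicted test score rises 2.5356 points per additional hour of study time
- |0.8239| < |2.5356| → Model B shows the stronger marginal effect

Notes:
- A steeper slope doesn't make a better model if the scatter around the line is large.
- R² measures how tightly points cluster around the line; β₁ measures how steep the line is — they answer different questions.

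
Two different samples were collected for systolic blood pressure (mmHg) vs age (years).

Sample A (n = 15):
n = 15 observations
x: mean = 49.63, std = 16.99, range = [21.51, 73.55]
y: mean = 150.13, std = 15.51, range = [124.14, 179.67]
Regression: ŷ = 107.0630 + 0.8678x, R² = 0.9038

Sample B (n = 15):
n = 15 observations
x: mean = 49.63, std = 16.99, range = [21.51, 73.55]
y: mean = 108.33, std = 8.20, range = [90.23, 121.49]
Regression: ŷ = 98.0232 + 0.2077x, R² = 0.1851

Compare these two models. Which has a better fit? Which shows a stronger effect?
Model A has the better fit (R² = 0.9038 vs 0.1851). Model A shows the stronger effect (|β₁| = 0.8678 vs 0.2077).

Model Comparison:

Goodness of fit (R²):
- Model A: R² = 0.9038 → 90.38% of variance in blood pressure explained
- Model B: R² = 0.1851 → 18.51% of variance in blood pressure explained
- 0.9038 > 0.1851 → Model A has the better fit

Effect size (slope magnitude):
- Model A: β₁ = 0.8678 → predicted blood pressure rises 0.8678 mmHg per additional year of age
- Model B: β₁ = 0.2077 → predicted blood pressure rises 0.2077 mmHg per additional year of age
- |0.8678| > |0.2077| → Model A shows the stronger marginal effect

Note: The two samples could reflect different populations, time periods, or measurement quality.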